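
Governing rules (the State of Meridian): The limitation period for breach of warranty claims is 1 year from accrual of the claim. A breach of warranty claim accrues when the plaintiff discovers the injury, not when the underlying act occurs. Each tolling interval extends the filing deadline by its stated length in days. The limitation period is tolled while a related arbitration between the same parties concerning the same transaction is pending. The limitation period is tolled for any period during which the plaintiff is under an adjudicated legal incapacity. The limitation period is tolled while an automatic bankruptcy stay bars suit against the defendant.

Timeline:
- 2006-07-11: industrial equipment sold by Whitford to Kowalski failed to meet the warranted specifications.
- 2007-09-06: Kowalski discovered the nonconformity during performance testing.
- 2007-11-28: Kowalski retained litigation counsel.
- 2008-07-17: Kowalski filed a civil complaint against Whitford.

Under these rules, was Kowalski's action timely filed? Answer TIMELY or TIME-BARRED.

TIMELY

The claim did not accrue until Kowalski discovered the injury on 2007-09-06; the 2006-07-11 act date does not start the clock under the stated rule.
1 year from 2007-09-06 is 2008-09-06.
Nothing else in the chronology tolls or restarts the period.
The 2008-07-17 filing precedes the 2008-09-06 deadline; the claim is timely.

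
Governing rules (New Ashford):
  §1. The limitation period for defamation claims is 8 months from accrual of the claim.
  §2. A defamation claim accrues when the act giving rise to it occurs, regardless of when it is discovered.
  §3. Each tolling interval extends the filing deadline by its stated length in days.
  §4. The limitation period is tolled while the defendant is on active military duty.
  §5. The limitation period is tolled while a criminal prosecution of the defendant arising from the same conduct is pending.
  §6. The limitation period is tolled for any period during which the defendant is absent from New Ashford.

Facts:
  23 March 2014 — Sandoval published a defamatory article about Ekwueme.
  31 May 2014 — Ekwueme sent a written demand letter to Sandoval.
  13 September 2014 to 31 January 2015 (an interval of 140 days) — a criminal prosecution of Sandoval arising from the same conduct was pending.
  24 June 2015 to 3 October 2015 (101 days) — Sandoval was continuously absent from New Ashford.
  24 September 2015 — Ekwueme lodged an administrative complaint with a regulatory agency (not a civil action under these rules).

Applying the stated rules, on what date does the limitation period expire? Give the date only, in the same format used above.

The limitation period began to run on 23 March 2014.
Adding the 8 months base period to 23 March 2014 gives a deadline of 23 November 2014, before any tolling.
Because the pending criminal prosecution ran from 13 September 2014 to 31 January 2015, the deadline is extended by 140 days to 12 April 2015.
The defendant's absence from the jurisdiction starting 24 June 2015 came too late — the period had run on 12 April 2015 — and so does not extend the deadline.
Nothing else in the chronology tolls or restarts the period.

12 April 2015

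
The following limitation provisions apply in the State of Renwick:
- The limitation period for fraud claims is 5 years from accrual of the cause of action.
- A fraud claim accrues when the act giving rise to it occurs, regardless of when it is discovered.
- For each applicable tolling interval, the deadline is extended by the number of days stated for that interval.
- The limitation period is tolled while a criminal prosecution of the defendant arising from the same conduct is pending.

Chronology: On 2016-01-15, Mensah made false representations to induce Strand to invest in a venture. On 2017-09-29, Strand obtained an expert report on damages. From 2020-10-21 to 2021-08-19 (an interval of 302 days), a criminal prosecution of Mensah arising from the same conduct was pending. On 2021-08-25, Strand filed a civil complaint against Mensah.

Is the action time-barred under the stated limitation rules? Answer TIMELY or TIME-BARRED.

The cause of action accrued on 2016-01-15, the date of the act.
Adding the 5 years base period to 2016-01-15 gives a deadline of 2021-01-15, before any tolling.
The period was tolled for 302 days by the pending criminal prosecution (2020-10-21 to 2021-08-19), pushing the deadline to 2021-11-13.
Nothing else in the chronology tolls or restarts the period.
Strand filed on 2021-08-25, before the 2021-11-13 deadline, so the action is timely.

TIMELY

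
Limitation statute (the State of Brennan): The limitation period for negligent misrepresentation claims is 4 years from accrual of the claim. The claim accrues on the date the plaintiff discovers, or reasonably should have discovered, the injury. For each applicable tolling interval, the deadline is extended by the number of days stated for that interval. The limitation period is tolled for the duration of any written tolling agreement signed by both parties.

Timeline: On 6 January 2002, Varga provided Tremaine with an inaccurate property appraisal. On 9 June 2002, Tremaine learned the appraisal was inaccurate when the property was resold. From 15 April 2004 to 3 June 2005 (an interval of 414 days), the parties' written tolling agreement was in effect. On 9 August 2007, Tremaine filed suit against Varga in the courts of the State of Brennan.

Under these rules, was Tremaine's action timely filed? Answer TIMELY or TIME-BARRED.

TIME-BARRED

Accrual is tied to discovery, so the period began on 9 June 2002 rather than on 6 January 2002 when the act occurred.
Adding the 4 years base period to 9 June 2002 gives a deadline of 9 June 2006, before any tolling.
The period was tolled for 414 days by the written tolling agreement (15 April 2004 to 3 June 2005), pushing the deadline to 28 July 2007.
Tremaine filed on 9 August 2007, after the 28 July 2007 deadline, so the action is time-barred.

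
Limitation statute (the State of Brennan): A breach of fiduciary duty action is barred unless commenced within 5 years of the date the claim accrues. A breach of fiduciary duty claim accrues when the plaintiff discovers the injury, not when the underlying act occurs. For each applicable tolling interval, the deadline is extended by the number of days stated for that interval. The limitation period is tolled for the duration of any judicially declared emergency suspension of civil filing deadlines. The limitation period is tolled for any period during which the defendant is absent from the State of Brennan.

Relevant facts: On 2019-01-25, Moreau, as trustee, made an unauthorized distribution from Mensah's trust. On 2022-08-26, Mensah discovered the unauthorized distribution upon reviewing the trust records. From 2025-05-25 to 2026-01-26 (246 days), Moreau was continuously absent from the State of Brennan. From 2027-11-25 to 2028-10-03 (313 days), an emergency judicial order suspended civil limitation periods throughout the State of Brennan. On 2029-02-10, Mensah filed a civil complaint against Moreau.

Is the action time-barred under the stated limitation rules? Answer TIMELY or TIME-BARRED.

TIMELY

The claim did not accrue until Mensah discovered the injury on 2022-08-26; the 2019-01-25 act date does not start the clock under the stated rule.
5 years from 2022-08-26 is 2027-08-26.
Because the defendant's absence from the jurisdiction ran from 2025-05-25 to 2026-01-26, the deadline is extended by 246 days to 2028-04-28.
The period was tolled for 313 days by the emergency suspension of filing deadlines (2027-11-25 to 2028-10-03), pushing the deadline to 2029-03-07.
Filing on 2029-02-10 beat the 2029-03-07 deadline — the action is timely.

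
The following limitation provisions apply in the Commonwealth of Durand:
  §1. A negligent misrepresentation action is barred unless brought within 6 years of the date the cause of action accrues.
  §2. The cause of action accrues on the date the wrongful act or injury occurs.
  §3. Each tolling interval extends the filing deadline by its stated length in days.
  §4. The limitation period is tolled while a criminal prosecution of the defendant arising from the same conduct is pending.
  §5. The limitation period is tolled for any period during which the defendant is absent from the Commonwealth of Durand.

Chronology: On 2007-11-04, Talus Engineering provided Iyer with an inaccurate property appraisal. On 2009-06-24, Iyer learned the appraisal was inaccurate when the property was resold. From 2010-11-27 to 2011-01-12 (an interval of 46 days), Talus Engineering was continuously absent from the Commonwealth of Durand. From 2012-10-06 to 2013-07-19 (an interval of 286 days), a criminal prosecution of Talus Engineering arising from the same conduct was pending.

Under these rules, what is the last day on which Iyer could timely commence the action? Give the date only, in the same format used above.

2014-10-02

Accrual is governed by the date of the act, so the period began to run on 2007-11-04; the later discovery on 2009-06-24 is irrelevant under the stated rule.
6 years from 2007-11-04 is 2013-11-04.
The defendant's absence from the jurisdiction from 2010-11-27 to 2011-01-12 tolled the period for 46 days, extending the deadline to 2013-12-20.
Because the pending criminal prosecution ran from 2012-10-06 to 2013-07-19, the deadline is extended by 286 days to 2014-10-02.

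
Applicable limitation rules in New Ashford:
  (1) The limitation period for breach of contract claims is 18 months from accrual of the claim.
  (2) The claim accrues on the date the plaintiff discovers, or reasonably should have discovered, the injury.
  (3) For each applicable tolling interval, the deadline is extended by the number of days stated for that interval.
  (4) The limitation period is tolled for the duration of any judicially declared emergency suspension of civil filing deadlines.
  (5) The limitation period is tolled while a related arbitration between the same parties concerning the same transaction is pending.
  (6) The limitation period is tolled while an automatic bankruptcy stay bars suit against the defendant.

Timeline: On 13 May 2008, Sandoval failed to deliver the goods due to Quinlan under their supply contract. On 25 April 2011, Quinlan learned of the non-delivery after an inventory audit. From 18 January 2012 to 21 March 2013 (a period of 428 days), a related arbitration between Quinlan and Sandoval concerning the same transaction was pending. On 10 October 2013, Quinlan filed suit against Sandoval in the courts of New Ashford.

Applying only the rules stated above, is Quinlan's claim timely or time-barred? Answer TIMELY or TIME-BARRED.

Under the discovery rule, the claim accrued on 25 April 2011, when Quinlan discovered the injury — not on the 13 May 2008 date of the underlying act.
The untolled deadline — 18 months after 25 April 2011 — is 25 October 2012.
Because the pending related arbitration ran from 18 January 2012 to 21 March 2013, the deadline is extended by 428 days to 27 December 2013.
Quinlan filed on 10 October 2013, before the 27 December 2013 deadline, so the action is timely.

TIMELY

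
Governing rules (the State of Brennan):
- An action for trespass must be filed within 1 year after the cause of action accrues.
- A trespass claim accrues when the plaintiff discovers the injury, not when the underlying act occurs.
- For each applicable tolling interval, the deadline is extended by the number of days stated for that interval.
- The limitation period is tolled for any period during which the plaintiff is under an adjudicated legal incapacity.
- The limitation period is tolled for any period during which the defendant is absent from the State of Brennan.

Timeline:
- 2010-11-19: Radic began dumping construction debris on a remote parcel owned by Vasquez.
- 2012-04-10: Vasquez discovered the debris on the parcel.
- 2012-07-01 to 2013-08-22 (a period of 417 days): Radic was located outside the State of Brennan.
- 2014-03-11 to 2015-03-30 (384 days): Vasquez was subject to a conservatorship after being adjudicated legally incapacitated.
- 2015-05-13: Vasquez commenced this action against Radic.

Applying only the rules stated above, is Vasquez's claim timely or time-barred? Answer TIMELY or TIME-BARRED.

TIMELY

Accrual is tied to discovery, so the period began on 2012-04-10 rather than on 2010-11-19 when the act occurred.
1 year from 2012-04-10 is 2013-04-10.
The period was tolled for 417 days by the defendant's absence from the jurisdiction (2012-07-01 to 2013-08-22), pushing the deadline to 2014-06-01.
The plaintiff's legal incapacity from 2014-03-11 to 2015-03-30 tolled the period for 384 days, extending the deadline to 2015-06-20.
Filing on 2015-05-13 beat the 2015-06-20 deadline — the action is timely.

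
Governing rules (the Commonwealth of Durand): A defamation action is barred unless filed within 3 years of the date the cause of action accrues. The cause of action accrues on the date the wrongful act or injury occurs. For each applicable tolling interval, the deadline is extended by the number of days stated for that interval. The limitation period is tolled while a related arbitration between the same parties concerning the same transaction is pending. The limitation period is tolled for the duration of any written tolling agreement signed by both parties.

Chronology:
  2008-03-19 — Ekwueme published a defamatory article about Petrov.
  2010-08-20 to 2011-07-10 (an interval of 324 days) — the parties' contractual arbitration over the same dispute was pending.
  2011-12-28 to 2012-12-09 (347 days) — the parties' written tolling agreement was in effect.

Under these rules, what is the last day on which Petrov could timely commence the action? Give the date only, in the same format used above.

2013-01-18

The claim accrued on 2008-03-19, when the wrongful act occurred.
The untolled deadline — 3 years after 2008-03-19 — is 2011-03-19.
The period was tolled for 324 days by the pending related arbitration (2010-08-20 to 2011-07-10), pushing the deadline to 2012-02-06.
The written tolling agreement from 2011-12-28 to 2012-12-09 tolled the period for 347 days, extending the deadline to 2013-01-18.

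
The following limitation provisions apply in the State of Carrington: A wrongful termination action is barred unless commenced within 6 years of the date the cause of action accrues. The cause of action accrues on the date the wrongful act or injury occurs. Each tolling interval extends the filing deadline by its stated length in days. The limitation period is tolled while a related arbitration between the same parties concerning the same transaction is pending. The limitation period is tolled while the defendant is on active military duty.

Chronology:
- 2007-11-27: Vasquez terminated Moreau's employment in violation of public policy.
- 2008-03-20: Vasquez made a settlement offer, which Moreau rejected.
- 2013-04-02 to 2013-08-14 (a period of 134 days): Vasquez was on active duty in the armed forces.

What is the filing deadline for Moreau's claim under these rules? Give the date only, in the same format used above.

The cause of action accrued on 2007-11-27, the date of the act.
The untolled deadline — 6 years after 2007-11-27 — is 2013-11-27.
Because the defendant's active military service ran from 2013-04-02 to 2013-08-14, the deadline is extended by 134 days to 2014-04-10.
The other events in the timeline have no effect on the limitation period under the stated rules.

2014-04-10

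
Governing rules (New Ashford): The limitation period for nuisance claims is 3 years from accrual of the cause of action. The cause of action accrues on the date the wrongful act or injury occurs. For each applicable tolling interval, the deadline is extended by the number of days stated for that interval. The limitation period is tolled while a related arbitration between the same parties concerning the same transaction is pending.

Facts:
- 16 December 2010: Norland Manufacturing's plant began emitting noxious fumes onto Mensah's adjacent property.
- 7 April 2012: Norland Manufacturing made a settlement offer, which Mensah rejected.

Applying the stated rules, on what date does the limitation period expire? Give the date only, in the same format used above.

The limitation period began to run on 16 December 2010.
The untolled deadline — 3 years after 16 December 2010 — is 16 December 2013.
The other events in the timeline have no effect on the limitation period under the stated rules.

16 December 2013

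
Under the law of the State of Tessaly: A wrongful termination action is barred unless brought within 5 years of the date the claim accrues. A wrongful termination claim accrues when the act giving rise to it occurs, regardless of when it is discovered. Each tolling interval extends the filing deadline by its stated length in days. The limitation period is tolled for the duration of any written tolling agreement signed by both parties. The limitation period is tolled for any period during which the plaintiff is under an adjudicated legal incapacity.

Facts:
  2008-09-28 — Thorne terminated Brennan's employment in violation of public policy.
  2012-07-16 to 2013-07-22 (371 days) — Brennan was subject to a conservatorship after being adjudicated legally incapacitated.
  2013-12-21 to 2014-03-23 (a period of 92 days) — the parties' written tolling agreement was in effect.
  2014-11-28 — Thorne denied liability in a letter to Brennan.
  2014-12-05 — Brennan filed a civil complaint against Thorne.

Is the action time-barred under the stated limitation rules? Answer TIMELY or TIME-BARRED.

TIMELY

The limitation period began to run on 2008-09-28.
Adding the 5 years base period to 2008-09-28 gives a deadline of 2013-09-28, before any tolling.
The plaintiff's legal incapacity from 2012-07-16 to 2013-07-22 tolled the period for 371 days, extending the deadline to 2014-10-04.
The period was tolled for 92 days by the written tolling agreement (2013-12-21 to 2014-03-23), pushing the deadline to 2015-01-04.
The other events in the timeline have no effect on the limitation period under the stated rules.
Filing on 2014-12-05 beat the 2015-01-04 deadline — the action is timely.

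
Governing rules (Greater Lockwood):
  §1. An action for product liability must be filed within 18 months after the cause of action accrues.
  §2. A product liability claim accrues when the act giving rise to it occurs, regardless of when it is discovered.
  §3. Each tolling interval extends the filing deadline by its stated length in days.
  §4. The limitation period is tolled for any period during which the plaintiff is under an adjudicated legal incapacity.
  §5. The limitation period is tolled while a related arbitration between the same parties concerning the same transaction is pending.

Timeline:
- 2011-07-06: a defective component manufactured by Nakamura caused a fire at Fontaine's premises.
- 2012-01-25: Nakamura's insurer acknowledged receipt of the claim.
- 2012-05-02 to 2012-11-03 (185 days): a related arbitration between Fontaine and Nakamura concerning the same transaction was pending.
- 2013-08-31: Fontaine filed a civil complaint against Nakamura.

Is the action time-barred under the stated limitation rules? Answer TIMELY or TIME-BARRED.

The claim accrued on 2011-07-06, when the wrongful act occurred.
18 months from 2011-07-06 is 2013-01-06.
The period was tolled for 185 days by the pending related arbitration (2012-05-02 to 2012-11-03), pushing the deadline to 2013-07-10.
None of the other events listed affects the running of the period under the stated rules.
Filing on 2013-08-31 missed the 2013-07-10 deadline — the action is time-barred.

TIME-BARRED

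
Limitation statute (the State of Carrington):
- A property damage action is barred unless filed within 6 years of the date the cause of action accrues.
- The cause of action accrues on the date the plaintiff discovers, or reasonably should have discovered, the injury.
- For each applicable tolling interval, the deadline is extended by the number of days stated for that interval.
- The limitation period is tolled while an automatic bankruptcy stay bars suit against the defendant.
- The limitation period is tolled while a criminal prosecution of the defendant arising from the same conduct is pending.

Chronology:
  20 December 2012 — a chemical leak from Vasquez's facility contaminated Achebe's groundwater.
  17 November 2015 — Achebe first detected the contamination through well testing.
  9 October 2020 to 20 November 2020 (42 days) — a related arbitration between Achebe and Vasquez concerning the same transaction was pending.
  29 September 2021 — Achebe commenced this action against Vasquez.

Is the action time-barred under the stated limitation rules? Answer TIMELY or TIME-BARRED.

TIMELY

The claim did not accrue until Achebe discovered the injury on 17 November 2015; the 20 December 2012 act date does not start the clock under the stated rule.
6 years from 17 November 2015 is 17 November 2021.
Although a pending arbitration ran from 9 October 2020 to 20 November 2020, the stated rules do not make that a tolling event, so it is disregarded.
Achebe filed on 29 September 2021, before the 17 November 2021 deadline, so the action is timely.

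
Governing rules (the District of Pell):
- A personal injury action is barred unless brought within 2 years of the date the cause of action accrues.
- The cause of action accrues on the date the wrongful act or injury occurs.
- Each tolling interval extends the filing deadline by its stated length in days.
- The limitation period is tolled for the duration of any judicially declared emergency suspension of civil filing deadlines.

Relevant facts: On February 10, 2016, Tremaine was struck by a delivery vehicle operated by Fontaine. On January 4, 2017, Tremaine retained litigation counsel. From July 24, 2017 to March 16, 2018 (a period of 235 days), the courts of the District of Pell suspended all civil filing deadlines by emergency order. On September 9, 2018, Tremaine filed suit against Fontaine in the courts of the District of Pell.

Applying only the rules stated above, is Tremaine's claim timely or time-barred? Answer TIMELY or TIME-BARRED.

TIMELY

The cause of action accrued on February 10, 2016, the date of the act.
2 years from February 10, 2016 is February 10, 2018.
The period was tolled for 235 days by the emergency suspension of filing deadlines (July 24, 2017 to March 16, 2018), pushing the deadline to October 3, 2018.
The other events in the timeline have no effect on the limitation period under the stated rules.
Filing on September 9, 2018 beat the October 3, 2018 deadline — the action is timely.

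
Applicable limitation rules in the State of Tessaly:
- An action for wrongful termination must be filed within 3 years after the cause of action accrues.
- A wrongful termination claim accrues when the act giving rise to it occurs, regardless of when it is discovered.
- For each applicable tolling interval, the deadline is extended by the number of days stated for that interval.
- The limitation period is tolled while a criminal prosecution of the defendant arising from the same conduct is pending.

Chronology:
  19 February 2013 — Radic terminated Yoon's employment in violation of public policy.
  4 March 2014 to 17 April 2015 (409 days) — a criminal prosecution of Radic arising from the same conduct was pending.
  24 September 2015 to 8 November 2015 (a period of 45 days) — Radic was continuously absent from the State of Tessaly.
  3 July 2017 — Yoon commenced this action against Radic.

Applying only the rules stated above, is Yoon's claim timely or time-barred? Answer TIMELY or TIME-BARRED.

TIME-BARRED

The claim accrued on 19 February 2013, when the wrongful act occurred.
3 years from 19 February 2013 is 19 February 2016.
The pending criminal prosecution from 4 March 2014 to 17 April 2015 tolled the period for 409 days, extending the deadline to 3 April 2017.
Although the defendant's absence ran from 24 September 2015 to 8 November 2015, the stated rules do not make that a tolling event, so it is disregarded.
Yoon filed on 3 July 2017, after the 3 April 2017 deadline, so the action is time-barred.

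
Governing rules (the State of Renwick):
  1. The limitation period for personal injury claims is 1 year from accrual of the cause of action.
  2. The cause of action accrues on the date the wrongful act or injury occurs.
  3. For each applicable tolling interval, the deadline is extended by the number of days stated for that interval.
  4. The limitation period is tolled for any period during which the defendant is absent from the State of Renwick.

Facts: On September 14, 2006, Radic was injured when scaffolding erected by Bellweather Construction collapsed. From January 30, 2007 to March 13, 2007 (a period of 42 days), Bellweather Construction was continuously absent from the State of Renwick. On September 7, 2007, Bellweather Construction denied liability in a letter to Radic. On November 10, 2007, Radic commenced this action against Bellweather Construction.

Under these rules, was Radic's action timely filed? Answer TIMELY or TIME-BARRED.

TIME-BARRED

The limitation period began to run on September 14, 2006.
The untolled deadline — 1 year after September 14, 2006 — is September 14, 2007.
The period was tolled for 42 days by the defendant's absence from the jurisdiction (January 30, 2007 to March 13, 2007), pushing the deadline to October 26, 2007.
None of the other events listed affects the running of the period under the stated rules.
Filing on November 10, 2007 missed the October 26, 2007 deadline — the action is time-barred.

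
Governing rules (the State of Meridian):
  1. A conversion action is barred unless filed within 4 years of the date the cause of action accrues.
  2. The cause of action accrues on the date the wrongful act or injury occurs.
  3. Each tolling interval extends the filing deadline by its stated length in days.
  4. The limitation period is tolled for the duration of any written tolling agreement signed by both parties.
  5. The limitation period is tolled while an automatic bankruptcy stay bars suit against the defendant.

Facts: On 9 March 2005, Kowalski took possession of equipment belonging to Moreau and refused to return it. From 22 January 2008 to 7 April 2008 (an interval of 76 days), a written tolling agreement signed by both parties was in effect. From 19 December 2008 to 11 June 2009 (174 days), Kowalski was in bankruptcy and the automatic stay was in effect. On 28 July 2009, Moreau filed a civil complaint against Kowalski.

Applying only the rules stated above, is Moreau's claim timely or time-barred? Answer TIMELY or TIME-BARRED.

TIMELY

The cause of action accrued on 9 March 2005, the date of the act.
The untolled deadline — 4 years after 9 March 2005 — is 9 March 2009.
The period was tolled for 76 days by the written tolling agreement (22 January 2008 to 7 April 2008), pushing the deadline to 24 May 2009.
Because the automatic bankruptcy stay ran from 19 December 2008 to 11 June 2009, the deadline is extended by 174 days to 14 November 2009.
Moreau filed on 28 July 2009, before the 14 November 2009 deadline, so the action is timely.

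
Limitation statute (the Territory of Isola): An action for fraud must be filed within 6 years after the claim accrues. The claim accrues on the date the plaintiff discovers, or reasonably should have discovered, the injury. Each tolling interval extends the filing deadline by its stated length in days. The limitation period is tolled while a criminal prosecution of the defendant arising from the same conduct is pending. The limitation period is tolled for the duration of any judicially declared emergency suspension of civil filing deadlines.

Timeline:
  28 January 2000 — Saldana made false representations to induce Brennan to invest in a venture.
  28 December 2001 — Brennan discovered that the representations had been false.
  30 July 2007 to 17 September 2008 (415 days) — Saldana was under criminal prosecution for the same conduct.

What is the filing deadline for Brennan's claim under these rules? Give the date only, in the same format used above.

15 February 2009

Under the discovery rule, the claim accrued on 28 December 2001, when Brennan discovered the injury — not on the 28 January 2000 date of the underlying act.
6 years from 28 December 2001 is 28 December 2007.
The pending criminal prosecution from 30 July 2007 to 17 September 2008 tolled the period for 415 days, extending the deadline to 15 February 2009.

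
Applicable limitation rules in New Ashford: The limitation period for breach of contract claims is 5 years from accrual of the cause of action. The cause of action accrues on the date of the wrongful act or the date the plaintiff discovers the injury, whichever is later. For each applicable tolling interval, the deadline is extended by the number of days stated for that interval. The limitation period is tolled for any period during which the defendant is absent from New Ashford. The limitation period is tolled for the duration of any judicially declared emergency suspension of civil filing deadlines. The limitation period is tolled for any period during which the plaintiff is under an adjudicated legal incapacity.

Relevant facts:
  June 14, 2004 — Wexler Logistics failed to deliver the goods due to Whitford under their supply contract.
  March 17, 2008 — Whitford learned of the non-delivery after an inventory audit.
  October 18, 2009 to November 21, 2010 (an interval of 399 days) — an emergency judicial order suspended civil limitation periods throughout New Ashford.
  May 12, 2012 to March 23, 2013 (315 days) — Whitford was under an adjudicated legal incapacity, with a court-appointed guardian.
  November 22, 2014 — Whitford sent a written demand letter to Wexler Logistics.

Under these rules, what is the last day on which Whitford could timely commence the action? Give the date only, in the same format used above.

The claim accrued on March 17, 2008 — the later of the June 14, 2004 act and the March 17, 2008 discovery.
The untolled deadline — 5 years after March 17, 2008 — is March 17, 2013.
The emergency suspension of filing deadlines from October 18, 2009 to November 21, 2010 tolled the period for 399 days, extending the deadline to April 20, 2014.
The period was tolled for 315 days by the plaintiff's legal incapacity (May 12, 2012 to March 23, 2013), pushing the deadline to March 1, 2015.
None of the other events listed affects the running of the period under the stated rules.

March 1, 2015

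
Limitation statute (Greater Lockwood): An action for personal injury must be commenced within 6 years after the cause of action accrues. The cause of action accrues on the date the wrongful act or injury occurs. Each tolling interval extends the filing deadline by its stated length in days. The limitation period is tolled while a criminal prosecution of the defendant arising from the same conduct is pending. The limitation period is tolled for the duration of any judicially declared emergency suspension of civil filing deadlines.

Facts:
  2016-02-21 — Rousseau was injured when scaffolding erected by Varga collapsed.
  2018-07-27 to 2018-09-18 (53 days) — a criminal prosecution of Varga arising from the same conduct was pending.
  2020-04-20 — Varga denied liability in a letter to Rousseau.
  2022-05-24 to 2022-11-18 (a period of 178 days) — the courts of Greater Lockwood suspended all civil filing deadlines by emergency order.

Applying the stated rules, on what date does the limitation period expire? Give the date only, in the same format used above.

The limitation period began to run on 2016-02-21.
6 years from 2016-02-21 is 2022-02-21.
The pending criminal prosecution from 2018-07-27 to 2018-09-18 tolled the period for 53 days, extending the deadline to 2022-04-15.
By the time the emergency suspension of filing deadlines began on 2022-05-24, the limitation period had already expired on 2022-04-15; that interval cannot revive it.
The other events in the timeline have no effect on the limitation period under the stated rules.

2022-04-15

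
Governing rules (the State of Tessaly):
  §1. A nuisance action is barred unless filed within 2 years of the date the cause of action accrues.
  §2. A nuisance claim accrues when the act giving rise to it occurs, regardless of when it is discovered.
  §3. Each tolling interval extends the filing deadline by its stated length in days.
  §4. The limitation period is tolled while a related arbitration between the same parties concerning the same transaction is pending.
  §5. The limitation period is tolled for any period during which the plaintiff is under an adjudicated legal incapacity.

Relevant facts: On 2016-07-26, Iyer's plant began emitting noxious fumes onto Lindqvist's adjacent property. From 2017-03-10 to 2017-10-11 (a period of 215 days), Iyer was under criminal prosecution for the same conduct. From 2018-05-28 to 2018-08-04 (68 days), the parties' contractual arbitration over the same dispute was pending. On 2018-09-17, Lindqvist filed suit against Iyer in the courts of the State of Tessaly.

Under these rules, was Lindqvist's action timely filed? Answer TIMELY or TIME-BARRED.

The limitation period began to run on 2016-07-26.
The untolled deadline — 2 years after 2016-07-26 — is 2018-07-26.
Because the pending related arbitration ran from 2018-05-28 to 2018-08-04, the deadline is extended by 68 days to 2018-10-02.
The pending criminal prosecution from 2017-03-10 to 2017-10-11 does not toll the period, because no stated rule makes a criminal prosecution a tolling event.
The 2018-09-17 filing precedes the 2018-10-02 deadline; the claim is timely.

TIMELY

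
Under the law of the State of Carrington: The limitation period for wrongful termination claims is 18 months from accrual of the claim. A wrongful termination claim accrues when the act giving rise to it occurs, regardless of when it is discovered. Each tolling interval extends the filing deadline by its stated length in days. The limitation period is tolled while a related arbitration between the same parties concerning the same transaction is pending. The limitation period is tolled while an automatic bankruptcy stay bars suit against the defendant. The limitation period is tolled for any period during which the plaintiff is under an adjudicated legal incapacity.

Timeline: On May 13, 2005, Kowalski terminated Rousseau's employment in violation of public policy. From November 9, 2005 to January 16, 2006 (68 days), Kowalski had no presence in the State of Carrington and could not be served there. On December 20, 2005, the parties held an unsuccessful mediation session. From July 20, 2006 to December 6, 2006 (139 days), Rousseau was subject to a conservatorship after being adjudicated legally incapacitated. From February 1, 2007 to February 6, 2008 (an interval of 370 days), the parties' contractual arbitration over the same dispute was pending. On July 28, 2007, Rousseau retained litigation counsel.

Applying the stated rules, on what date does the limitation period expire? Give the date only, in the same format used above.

April 5, 2008

The claim accrued on May 13, 2005, the date of the act.
The untolled deadline — 18 months after May 13, 2005 — is November 13, 2006.
The period was tolled for 139 days by the plaintiff's legal incapacity (July 20, 2006 to December 6, 2006), pushing the deadline to April 1, 2007.
The period was tolled for 370 days by the pending related arbitration (February 1, 2007 to February 6, 2008), pushing the deadline to April 5, 2008.
No stated provision tolls the period for the defendant's absence, so the interval from November 9, 2005 to January 16, 2006 has no effect on the deadline.
The other events in the timeline have no effect on the limitation period under the stated rules.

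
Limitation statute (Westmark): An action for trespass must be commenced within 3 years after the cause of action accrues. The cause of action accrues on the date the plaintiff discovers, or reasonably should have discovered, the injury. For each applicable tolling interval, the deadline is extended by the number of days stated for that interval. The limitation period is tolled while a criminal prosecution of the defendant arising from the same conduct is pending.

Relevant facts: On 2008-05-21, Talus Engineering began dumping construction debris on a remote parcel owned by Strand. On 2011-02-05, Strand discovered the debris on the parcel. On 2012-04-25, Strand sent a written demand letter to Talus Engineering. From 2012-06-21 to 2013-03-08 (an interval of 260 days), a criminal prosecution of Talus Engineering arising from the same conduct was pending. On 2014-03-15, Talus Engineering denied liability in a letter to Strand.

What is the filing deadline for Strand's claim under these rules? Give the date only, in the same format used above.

Under the discovery rule, the claim accrued on 2011-02-05, when Strand discovered the injury — not on the 2008-05-21 date of the underlying act.
Adding the 3 years base period to 2011-02-05 gives a deadline of 2014-02-05, before any tolling.
The pending criminal prosecution from 2012-06-21 to 2013-03-08 tolled the period for 260 days, extending the deadline to 2014-10-23.
The other events in the timeline have no effect on the limitation period under the stated rules.

2014-10-23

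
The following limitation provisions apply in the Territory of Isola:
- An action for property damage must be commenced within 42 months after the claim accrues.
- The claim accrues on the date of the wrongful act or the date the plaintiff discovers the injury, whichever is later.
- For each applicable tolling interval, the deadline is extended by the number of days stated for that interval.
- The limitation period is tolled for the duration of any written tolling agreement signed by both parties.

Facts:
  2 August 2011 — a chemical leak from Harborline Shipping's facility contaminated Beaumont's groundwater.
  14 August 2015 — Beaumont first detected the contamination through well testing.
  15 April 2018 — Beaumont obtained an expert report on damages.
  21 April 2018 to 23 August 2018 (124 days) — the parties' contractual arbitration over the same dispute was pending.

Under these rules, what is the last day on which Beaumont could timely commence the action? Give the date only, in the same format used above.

14 February 2019

Because discovery on 14 August 2015 post-dates the 2 August 2011 act, accrual under the later-of rule falls on 14 August 2015.
The untolled deadline — 42 months after 14 August 2015 — is 14 February 2019.
The pending related arbitration from 21 April 2018 to 23 August 2018 does not toll the period, because no stated rule makes a pending arbitration a tolling event.
None of the other events listed affects the running of the period under the stated rules.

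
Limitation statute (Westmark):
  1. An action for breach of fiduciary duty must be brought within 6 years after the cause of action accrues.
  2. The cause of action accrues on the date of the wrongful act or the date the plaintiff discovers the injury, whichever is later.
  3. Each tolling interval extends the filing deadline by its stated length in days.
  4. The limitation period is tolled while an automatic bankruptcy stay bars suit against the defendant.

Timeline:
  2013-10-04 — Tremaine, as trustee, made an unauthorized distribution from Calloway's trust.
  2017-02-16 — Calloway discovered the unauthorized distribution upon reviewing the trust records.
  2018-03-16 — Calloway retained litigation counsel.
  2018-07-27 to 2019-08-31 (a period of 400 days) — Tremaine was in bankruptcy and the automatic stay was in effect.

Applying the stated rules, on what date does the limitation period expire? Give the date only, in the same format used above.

Because discovery on 2017-02-16 post-dates the 2013-10-04 act, accrual under the later-of rule falls on 2017-02-16.
Adding the 6 years base period to 2017-02-16 gives a deadline of 2023-02-16, before any tolling.
The automatic bankruptcy stay from 2018-07-27 to 2019-08-31 tolled the period for 400 days, extending the deadline to 2024-03-22.
The other events in the timeline have no effect on the limitation period under the stated rules.

2024-03-22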